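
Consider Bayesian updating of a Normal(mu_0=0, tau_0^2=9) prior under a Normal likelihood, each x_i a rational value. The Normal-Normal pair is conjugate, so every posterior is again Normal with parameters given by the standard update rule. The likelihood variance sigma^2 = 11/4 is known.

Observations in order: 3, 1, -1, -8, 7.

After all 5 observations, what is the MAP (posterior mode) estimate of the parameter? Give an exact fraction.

72/191

obs 1: x=3 → posterior Normal(108/47, 99/47)
obs 2: x=1 → posterior Normal(144/83, 99/83)
obs 3: x=-1 → posterior Normal(108/119, 99/119)
obs 4: x=-8 → posterior Normal(-36/31, 99/155)
obs 5: x=7 → posterior Normal(72/191, 99/191)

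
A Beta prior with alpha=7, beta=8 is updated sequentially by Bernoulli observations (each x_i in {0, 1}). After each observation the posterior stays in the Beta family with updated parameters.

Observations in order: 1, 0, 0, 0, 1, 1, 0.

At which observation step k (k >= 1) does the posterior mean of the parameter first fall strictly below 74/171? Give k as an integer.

obs 1: x=1 → posterior Beta(8, 8)
obs 2: x=0 → posterior Beta(8, 9)
obs 3: x=0 → posterior Beta(8, 10)
obs 4: x=0 → posterior Beta(8, 11)
obs 5: x=1 → posterior Beta(9, 11)
obs 6: x=1 → posterior Beta(10, 11)
obs 7: x=0 → posterior Beta(10, 12)

k = 4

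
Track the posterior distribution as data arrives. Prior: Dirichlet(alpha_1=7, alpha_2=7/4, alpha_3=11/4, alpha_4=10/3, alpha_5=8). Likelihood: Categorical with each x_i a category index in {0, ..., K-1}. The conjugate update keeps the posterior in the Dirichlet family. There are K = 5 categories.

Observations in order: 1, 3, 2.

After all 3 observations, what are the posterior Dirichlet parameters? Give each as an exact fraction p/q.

alpha_1=7, alpha_2=11/4, alpha_3=15/4, alpha_4=13/3, alpha_5=8

obs 1: x=1 → posterior Dirichlet(7, 11/4, 11/4, 10/3, 8)
obs 2: x=3 → posterior Dirichlet(7, 11/4, 11/4, 13/3, 8)
obs 3: x=2 → posterior Dirichlet(7, 11/4, 15/4, 13/3, 8)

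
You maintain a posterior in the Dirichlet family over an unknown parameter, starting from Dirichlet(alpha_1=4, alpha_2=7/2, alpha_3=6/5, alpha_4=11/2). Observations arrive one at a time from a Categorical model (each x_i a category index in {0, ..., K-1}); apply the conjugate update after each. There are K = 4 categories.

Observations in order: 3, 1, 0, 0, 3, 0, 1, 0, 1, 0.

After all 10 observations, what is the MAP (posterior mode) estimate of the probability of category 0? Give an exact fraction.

obs 1: x=3 → posterior Dirichlet(4, 7/2, 6/5, 13/2)
obs 2: x=1 → posterior Dirichlet(4, 9/2, 6/5, 13/2)
obs 3: x=0 → posterior Dirichlet(5, 9/2, 6/5, 13/2)
obs 4: x=0 → posterior Dirichlet(6, 9/2, 6/5, 13/2)
obs 5: x=3 → posterior Dirichlet(6, 9/2, 6/5, 15/2)
obs 6: x=0 → posterior Dirichlet(7, 9/2, 6/5, 15/2)
obs 7: x=1 → posterior Dirichlet(7, 11/2, 6/5, 15/2)
obs 8: x=0 → posterior Dirichlet(8, 11/2, 6/5, 15/2)
obs 9: x=1 → posterior Dirichlet(8, 13/2, 6/5, 15/2)
obs 10: x=0 → posterior Dirichlet(9, 13/2, 6/5, 15/2)

40/101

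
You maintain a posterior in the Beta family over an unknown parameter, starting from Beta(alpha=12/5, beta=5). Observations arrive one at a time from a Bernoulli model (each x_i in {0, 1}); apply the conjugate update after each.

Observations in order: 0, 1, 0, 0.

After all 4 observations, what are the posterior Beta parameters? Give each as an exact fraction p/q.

alpha=17/5, beta=8

obs 1: x=0 → posterior Beta(12/5, 6)
obs 2: x=1 → posterior Beta(17/5, 6)
obs 3: x=0 → posterior Beta(17/5, 7)
obs 4: x=0 → posterior Beta(17/5, 8)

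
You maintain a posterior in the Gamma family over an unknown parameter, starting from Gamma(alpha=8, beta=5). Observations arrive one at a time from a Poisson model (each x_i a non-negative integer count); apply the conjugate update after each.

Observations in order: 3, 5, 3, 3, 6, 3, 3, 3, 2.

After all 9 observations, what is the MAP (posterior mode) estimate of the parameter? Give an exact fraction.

19/7

obs 1: x=3 → posterior Gamma(11, 6)
obs 2: x=5 → posterior Gamma(16, 7)
obs 3: x=3 → posterior Gamma(19, 8)
obs 4: x=3 → posterior Gamma(22, 9)
obs 5: x=6 → posterior Gamma(28, 10)
obs 6: x=3 → posterior Gamma(31, 11)
obs 7: x=3 → posterior Gamma(34, 12)
obs 8: x=3 → posterior Gamma(37, 13)
obs 9: x=2 → posterior Gamma(39, 14)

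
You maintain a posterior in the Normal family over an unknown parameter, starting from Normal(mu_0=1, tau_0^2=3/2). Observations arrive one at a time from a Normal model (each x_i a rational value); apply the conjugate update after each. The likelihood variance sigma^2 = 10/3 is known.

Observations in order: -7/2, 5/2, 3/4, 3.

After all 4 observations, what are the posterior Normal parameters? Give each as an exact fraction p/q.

mu_0=179/224, tau_0^2=15/28

obs 1: x=-7/2 → posterior Normal(-23/58, 30/29)
obs 2: x=5/2 → posterior Normal(11/38, 15/19)
obs 3: x=3/4 → posterior Normal(71/188, 30/47)
obs 4: x=3 → posterior Normal(179/224, 15/28)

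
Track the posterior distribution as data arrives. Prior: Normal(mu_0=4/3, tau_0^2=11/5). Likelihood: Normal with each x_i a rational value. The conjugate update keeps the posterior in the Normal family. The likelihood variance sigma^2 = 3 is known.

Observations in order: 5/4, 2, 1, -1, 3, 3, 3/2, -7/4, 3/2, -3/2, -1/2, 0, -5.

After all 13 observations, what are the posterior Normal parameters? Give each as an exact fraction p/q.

mu_0=117/316, tau_0^2=33/158

obs 1: x=5/4 → posterior Normal(135/104, 33/26)
obs 2: x=2 → posterior Normal(223/148, 33/37)
obs 3: x=1 → posterior Normal(89/64, 11/16)
obs 4: x=-1 → posterior Normal(223/236, 33/59)
obs 5: x=3 → posterior Normal(71/56, 33/70)
obs 6: x=3 → posterior Normal(487/324, 11/27)
obs 7: x=3/2 → posterior Normal(553/368, 33/92)
obs 8: x=-7/4 → posterior Normal(119/103, 33/103)
obs 9: x=3/2 → posterior Normal(271/228, 11/38)
obs 10: x=-3/2 → posterior Normal(119/125, 33/125)
obs 11: x=-1/2 → posterior Normal(227/272, 33/136)
obs 12: x=0 → posterior Normal(227/294, 11/49)
obs 13: x=-5 → posterior Normal(117/316, 33/158)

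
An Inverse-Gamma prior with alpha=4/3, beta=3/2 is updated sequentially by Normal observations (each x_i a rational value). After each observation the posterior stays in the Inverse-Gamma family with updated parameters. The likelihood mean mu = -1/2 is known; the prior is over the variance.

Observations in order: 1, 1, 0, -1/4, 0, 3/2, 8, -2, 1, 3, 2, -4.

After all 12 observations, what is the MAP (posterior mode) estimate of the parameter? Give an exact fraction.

obs 1: x=1 → posterior Inverse-Gamma(11/6, 21/8)
obs 2: x=1 → posterior Inverse-Gamma(7/3, 15/4)
obs 3: x=0 → posterior Inverse-Gamma(17/6, 31/8)
obs 4: x=-1/4 → posterior Inverse-Gamma(10/3, 125/32)
obs 5: x=0 → posterior Inverse-Gamma(23/6, 129/32)
obs 6: x=3/2 → posterior Inverse-Gamma(13/3, 193/32)
obs 7: x=8 → posterior Inverse-Gamma(29/6, 1349/32)
obs 8: x=-2 → posterior Inverse-Gamma(16/3, 1385/32)
obs 9: x=1 → posterior Inverse-Gamma(35/6, 1421/32)
obs 10: x=3 → posterior Inverse-Gamma(19/3, 1617/32)
obs 11: x=2 → posterior Inverse-Gamma(41/6, 1717/32)
obs 12: x=-4 → posterior Inverse-Gamma(22/3, 1913/32)

5739/800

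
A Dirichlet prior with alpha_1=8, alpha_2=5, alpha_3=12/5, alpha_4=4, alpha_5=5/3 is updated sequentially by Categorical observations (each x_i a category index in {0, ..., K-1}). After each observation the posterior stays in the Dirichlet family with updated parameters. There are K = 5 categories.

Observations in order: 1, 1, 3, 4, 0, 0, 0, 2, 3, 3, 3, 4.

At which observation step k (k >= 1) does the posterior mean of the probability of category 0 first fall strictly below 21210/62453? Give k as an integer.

obs 1: x=1 → posterior Dirichlet(8, 6, 12/5, 4, 5/3)
obs 2: x=1 → posterior Dirichlet(8, 7, 12/5, 4, 5/3)
obs 3: x=3 → posterior Dirichlet(8, 7, 12/5, 5, 5/3)
obs 4: x=4 → posterior Dirichlet(8, 7, 12/5, 5, 8/3)
obs 5: x=0 → posterior Dirichlet(9, 7, 12/5, 5, 8/3)
obs 6: x=0 → posterior Dirichlet(10, 7, 12/5, 5, 8/3)
obs 7: x=0 → posterior Dirichlet(11, 7, 12/5, 5, 8/3)
obs 8: x=2 → posterior Dirichlet(11, 7, 17/5, 5, 8/3)
obs 9: x=3 → posterior Dirichlet(11, 7, 17/5, 6, 8/3)
obs 10: x=3 → posterior Dirichlet(11, 7, 17/5, 7, 8/3)
obs 11: x=3 → posterior Dirichlet(11, 7, 17/5, 8, 8/3)
obs 12: x=4 → posterior Dirichlet(11, 7, 17/5, 8, 11/3)

k = 3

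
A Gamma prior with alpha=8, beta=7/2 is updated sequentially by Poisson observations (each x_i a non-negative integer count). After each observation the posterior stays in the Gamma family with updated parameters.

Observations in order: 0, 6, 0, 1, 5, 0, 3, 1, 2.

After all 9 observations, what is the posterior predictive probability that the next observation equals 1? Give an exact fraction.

115463194561016280204057693481445312500/443426488243037769948249630619149892803

obs 1: x=0 → posterior Gamma(8, 9/2)
obs 2: x=6 → posterior Gamma(14, 11/2)
obs 3: x=0 → posterior Gamma(14, 13/2)
obs 4: x=1 → posterior Gamma(15, 15/2)
obs 5: x=5 → posterior Gamma(20, 17/2)
obs 6: x=0 → posterior Gamma(20, 19/2)
obs 7: x=3 → posterior Gamma(23, 21/2)
obs 8: x=1 → posterior Gamma(24, 23/2)
obs 9: x=2 → posterior Gamma(26, 25/2)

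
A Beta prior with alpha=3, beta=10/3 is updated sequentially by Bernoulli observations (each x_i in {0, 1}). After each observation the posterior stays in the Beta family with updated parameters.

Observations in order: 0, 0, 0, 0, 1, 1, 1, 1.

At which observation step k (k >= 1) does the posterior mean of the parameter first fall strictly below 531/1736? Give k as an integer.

obs 1: x=0 → posterior Beta(3, 13/3)
obs 2: x=0 → posterior Beta(3, 16/3)
obs 3: x=0 → posterior Beta(3, 19/3)
obs 4: x=0 → posterior Beta(3, 22/3)
obs 5: x=1 → posterior Beta(4, 22/3)
obs 6: x=1 → posterior Beta(5, 22/3)
obs 7: x=1 → posterior Beta(6, 22/3)
obs 8: x=1 → posterior Beta(7, 22/3)

k = 4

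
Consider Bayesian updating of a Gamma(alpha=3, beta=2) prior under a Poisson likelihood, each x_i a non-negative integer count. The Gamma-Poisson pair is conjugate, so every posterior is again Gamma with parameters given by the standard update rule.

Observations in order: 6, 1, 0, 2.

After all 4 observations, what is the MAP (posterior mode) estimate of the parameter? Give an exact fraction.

obs 1: x=6 → posterior Gamma(9, 3)
obs 2: x=1 → posterior Gamma(10, 4)
obs 3: x=0 → posterior Gamma(10, 5)
obs 4: x=2 → posterior Gamma(12, 6)

11/6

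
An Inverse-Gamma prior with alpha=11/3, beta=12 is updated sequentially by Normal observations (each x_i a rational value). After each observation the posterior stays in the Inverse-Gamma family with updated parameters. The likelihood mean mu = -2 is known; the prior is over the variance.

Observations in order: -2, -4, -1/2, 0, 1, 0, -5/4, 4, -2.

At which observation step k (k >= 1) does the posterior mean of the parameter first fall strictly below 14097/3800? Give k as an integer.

k = 3

obs 1: x=-2 → posterior Inverse-Gamma(25/6, 12)
obs 2: x=-4 → posterior Inverse-Gamma(14/3, 14)
obs 3: x=-1/2 → posterior Inverse-Gamma(31/6, 121/8)
obs 4: x=0 → posterior Inverse-Gamma(17/3, 137/8)
obs 5: x=1 → posterior Inverse-Gamma(37/6, 173/8)
obs 6: x=0 → posterior Inverse-Gamma(20/3, 189/8)
obs 7: x=-5/4 → posterior Inverse-Gamma(43/6, 765/32)
obs 8: x=4 → posterior Inverse-Gamma(23/3, 1341/32)
obs 9: x=-2 → posterior Inverse-Gamma(49/6, 1341/32)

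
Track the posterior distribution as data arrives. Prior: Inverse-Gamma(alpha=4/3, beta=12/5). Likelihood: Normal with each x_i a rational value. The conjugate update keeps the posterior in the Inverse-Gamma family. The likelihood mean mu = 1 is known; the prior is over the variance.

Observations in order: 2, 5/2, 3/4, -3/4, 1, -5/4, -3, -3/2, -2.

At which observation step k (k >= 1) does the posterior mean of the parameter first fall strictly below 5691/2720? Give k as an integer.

k = 5

obs 1: x=2 → posterior Inverse-Gamma(11/6, 29/10)
obs 2: x=5/2 → posterior Inverse-Gamma(7/3, 161/40)
obs 3: x=3/4 → posterior Inverse-Gamma(17/6, 649/160)
obs 4: x=-3/4 → posterior Inverse-Gamma(10/3, 447/80)
obs 5: x=1 → posterior Inverse-Gamma(23/6, 447/80)
obs 6: x=-5/4 → posterior Inverse-Gamma(13/3, 1299/160)
obs 7: x=-3 → posterior Inverse-Gamma(29/6, 2579/160)
obs 8: x=-3/2 → posterior Inverse-Gamma(16/3, 3079/160)
obs 9: x=-2 → posterior Inverse-Gamma(35/6, 3799/160)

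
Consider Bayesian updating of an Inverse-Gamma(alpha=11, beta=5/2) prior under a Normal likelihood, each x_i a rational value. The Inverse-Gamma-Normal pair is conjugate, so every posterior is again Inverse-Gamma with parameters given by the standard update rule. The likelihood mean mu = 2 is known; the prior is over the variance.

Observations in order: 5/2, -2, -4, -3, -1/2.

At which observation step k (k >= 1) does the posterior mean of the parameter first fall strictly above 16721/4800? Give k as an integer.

obs 1: x=5/2 → posterior Inverse-Gamma(23/2, 21/8)
obs 2: x=-2 → posterior Inverse-Gamma(12, 85/8)
obs 3: x=-4 → posterior Inverse-Gamma(25/2, 229/8)
obs 4: x=-3 → posterior Inverse-Gamma(13, 329/8)
obs 5: x=-1/2 → posterior Inverse-Gamma(27/2, 177/4)

k = 5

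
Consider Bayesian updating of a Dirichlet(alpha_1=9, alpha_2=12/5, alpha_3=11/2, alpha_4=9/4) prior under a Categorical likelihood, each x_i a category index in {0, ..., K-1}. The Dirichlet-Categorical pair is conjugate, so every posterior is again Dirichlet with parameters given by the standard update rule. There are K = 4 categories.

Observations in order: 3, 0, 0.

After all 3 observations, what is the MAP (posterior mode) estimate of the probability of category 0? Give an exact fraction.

200/363

obs 1: x=3 → posterior Dirichlet(9, 12/5, 11/2, 13/4)
obs 2: x=0 → posterior Dirichlet(10, 12/5, 11/2, 13/4)
obs 3: x=0 → posterior Dirichlet(11, 12/5, 11/2, 13/4)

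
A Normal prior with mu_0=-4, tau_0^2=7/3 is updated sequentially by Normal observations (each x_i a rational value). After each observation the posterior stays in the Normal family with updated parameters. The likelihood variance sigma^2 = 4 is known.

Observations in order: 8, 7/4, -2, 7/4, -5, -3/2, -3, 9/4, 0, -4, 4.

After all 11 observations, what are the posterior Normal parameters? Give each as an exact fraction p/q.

obs 1: x=8 → posterior Normal(8/19, 28/19)
obs 2: x=7/4 → posterior Normal(81/104, 14/13)
obs 3: x=-2 → posterior Normal(25/132, 28/33)
obs 4: x=7/4 → posterior Normal(37/80, 7/10)
obs 5: x=-5 → posterior Normal(-33/94, 28/47)
obs 6: x=-3/2 → posterior Normal(-1/2, 14/27)
obs 7: x=-3 → posterior Normal(-48/61, 28/61)
obs 8: x=9/4 → posterior Normal(-129/272, 7/17)
obs 9: x=0 → posterior Normal(-43/100, 28/75)
obs 10: x=-4 → posterior Normal(-241/328, 14/41)
obs 11: x=4 → posterior Normal(-129/356, 28/89)

mu_0=-129/356, tau_0^2=28/89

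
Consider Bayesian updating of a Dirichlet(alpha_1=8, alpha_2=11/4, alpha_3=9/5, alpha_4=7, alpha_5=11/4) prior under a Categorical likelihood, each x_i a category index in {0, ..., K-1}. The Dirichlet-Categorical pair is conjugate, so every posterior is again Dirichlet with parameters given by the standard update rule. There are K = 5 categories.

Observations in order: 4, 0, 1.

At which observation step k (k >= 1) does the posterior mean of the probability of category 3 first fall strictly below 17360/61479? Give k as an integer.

obs 1: x=4 → posterior Dirichlet(8, 11/4, 9/5, 7, 15/4)
obs 2: x=0 → posterior Dirichlet(9, 11/4, 9/5, 7, 15/4)
obs 3: x=1 → posterior Dirichlet(9, 15/4, 9/5, 7, 15/4)

k = 3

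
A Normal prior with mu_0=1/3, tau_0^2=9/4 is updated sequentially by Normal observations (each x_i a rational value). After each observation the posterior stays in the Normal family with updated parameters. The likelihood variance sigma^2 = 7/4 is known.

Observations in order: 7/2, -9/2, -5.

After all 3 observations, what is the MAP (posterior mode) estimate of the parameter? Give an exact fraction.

obs 1: x=7/2 → posterior Normal(203/96, 63/64)
obs 2: x=-9/2 → posterior Normal(-4/15, 63/100)
obs 3: x=-5 → posterior Normal(-155/102, 63/136)

-155/102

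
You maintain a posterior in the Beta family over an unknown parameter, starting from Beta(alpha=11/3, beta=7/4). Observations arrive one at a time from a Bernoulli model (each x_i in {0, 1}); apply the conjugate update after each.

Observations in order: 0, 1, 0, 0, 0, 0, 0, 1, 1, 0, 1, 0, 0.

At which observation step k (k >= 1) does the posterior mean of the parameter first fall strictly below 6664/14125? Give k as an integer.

obs 1: x=0 → posterior Beta(11/3, 11/4)
obs 2: x=1 → posterior Beta(14/3, 11/4)
obs 3: x=0 → posterior Beta(14/3, 15/4)
obs 4: x=0 → posterior Beta(14/3, 19/4)
obs 5: x=0 → posterior Beta(14/3, 23/4)
obs 6: x=0 → posterior Beta(14/3, 27/4)
obs 7: x=0 → posterior Beta(14/3, 31/4)
obs 8: x=1 → posterior Beta(17/3, 31/4)
obs 9: x=1 → posterior Beta(20/3, 31/4)
obs 10: x=0 → posterior Beta(20/3, 35/4)
obs 11: x=1 → posterior Beta(23/3, 35/4)
obs 12: x=0 → posterior Beta(23/3, 39/4)
obs 13: x=0 → posterior Beta(23/3, 43/4)

k = 5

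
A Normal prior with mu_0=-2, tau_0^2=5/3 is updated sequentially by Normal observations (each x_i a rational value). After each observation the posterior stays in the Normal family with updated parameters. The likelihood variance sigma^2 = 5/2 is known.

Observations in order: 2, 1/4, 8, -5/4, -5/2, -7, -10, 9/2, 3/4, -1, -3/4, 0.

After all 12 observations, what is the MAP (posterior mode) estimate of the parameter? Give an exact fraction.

obs 1: x=2 → posterior Normal(-2/5, 1)
obs 2: x=1/4 → posterior Normal(-3/14, 5/7)
obs 3: x=8 → posterior Normal(29/18, 5/9)
obs 4: x=-5/4 → posterior Normal(12/11, 5/11)
obs 5: x=-5/2 → posterior Normal(7/13, 5/13)
obs 6: x=-7 → posterior Normal(-7/15, 1/3)
obs 7: x=-10 → posterior Normal(-27/17, 5/17)
obs 8: x=9/2 → posterior Normal(-18/19, 5/19)
obs 9: x=3/4 → posterior Normal(-11/14, 5/21)
obs 10: x=-1 → posterior Normal(-37/46, 5/23)
obs 11: x=-3/4 → posterior Normal(-4/5, 1/5)
obs 12: x=0 → posterior Normal(-20/27, 5/27)

-20/27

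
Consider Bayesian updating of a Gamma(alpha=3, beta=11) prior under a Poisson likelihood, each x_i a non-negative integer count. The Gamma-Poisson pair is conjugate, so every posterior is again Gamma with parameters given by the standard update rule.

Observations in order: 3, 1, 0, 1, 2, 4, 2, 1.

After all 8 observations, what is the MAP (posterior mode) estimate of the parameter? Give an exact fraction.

obs 1: x=3 → posterior Gamma(6, 12)
obs 2: x=1 → posterior Gamma(7, 13)
obs 3: x=0 → posterior Gamma(7, 14)
obs 4: x=1 → posterior Gamma(8, 15)
obs 5: x=2 → posterior Gamma(10, 16)
obs 6: x=4 → posterior Gamma(14, 17)
obs 7: x=2 → posterior Gamma(16, 18)
obs 8: x=1 → posterior Gamma(17, 19)

16/19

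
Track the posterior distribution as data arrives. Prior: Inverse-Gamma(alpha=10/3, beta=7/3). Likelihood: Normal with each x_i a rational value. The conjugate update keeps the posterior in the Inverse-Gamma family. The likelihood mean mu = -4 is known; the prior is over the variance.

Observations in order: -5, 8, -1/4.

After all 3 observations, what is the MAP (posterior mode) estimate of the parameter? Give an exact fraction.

obs 1: x=-5 → posterior Inverse-Gamma(23/6, 17/6)
obs 2: x=8 → posterior Inverse-Gamma(13/3, 449/6)
obs 3: x=-1/4 → posterior Inverse-Gamma(29/6, 7859/96)

7859/560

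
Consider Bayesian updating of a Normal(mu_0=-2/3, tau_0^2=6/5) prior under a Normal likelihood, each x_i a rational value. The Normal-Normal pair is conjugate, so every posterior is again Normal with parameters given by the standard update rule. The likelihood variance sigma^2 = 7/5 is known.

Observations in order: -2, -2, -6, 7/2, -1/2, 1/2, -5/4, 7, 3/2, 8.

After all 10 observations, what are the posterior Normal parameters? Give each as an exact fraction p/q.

mu_0=287/402, tau_0^2=42/335

obs 1: x=-2 → posterior Normal(-50/39, 42/65)
obs 2: x=-2 → posterior Normal(-86/57, 42/95)
obs 3: x=-6 → posterior Normal(-194/75, 42/125)
obs 4: x=7/2 → posterior Normal(-131/93, 42/155)
obs 5: x=-1/2 → posterior Normal(-140/111, 42/185)
obs 6: x=1/2 → posterior Normal(-131/129, 42/215)
obs 7: x=-5/4 → posterior Normal(-307/294, 6/35)
obs 8: x=7 → posterior Normal(-1/6, 42/275)
obs 9: x=3/2 → posterior Normal(-1/366, 42/305)
obs 10: x=8 → posterior Normal(287/402, 42/335)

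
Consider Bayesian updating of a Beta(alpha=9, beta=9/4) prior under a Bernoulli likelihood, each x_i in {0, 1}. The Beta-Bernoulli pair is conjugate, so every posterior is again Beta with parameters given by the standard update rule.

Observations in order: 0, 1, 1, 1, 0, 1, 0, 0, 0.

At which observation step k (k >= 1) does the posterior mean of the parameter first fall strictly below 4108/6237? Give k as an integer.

k = 9

obs 1: x=0 → posterior Beta(9, 13/4)
obs 2: x=1 → posterior Beta(10, 13/4)
obs 3: x=1 → posterior Beta(11, 13/4)
obs 4: x=1 → posterior Beta(12, 13/4)
obs 5: x=0 → posterior Beta(12, 17/4)
obs 6: x=1 → posterior Beta(13, 17/4)
obs 7: x=0 → posterior Beta(13, 21/4)
obs 8: x=0 → posterior Beta(13, 25/4)
obs 9: x=0 → posterior Beta(13, 29/4)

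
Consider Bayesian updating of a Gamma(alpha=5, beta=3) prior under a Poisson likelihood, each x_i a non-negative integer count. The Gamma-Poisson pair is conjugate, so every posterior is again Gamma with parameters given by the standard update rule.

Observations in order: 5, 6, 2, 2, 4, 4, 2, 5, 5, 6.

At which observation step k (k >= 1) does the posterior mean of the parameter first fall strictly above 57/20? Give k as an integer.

k = 2

obs 1: x=5 → posterior Gamma(10, 4)
obs 2: x=6 → posterior Gamma(16, 5)
obs 3: x=2 → posterior Gamma(18, 6)
obs 4: x=2 → posterior Gamma(20, 7)
obs 5: x=4 → posterior Gamma(24, 8)
obs 6: x=4 → posterior Gamma(28, 9)
obs 7: x=2 → posterior Gamma(30, 10)
obs 8: x=5 → posterior Gamma(35, 11)
obs 9: x=5 → posterior Gamma(40, 12)
obs 10: x=6 → posterior Gamma(46, 13)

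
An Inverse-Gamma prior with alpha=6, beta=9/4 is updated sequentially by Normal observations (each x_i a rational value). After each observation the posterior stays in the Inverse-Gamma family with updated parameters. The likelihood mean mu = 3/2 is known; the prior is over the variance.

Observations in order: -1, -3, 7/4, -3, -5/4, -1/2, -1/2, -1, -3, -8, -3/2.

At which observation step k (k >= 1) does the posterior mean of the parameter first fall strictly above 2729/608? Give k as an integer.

obs 1: x=-1 → posterior Inverse-Gamma(13/2, 43/8)
obs 2: x=-3 → posterior Inverse-Gamma(7, 31/2)
obs 3: x=7/4 → posterior Inverse-Gamma(15/2, 497/32)
obs 4: x=-3 → posterior Inverse-Gamma(8, 821/32)
obs 5: x=-5/4 → posterior Inverse-Gamma(17/2, 471/16)
obs 6: x=-1/2 → posterior Inverse-Gamma(9, 503/16)
obs 7: x=-1/2 → posterior Inverse-Gamma(19/2, 535/16)
obs 8: x=-1 → posterior Inverse-Gamma(10, 585/16)
obs 9: x=-3 → posterior Inverse-Gamma(21/2, 747/16)
obs 10: x=-8 → posterior Inverse-Gamma(11, 1469/16)
obs 11: x=-3/2 → posterior Inverse-Gamma(23/2, 1541/16)

k = 9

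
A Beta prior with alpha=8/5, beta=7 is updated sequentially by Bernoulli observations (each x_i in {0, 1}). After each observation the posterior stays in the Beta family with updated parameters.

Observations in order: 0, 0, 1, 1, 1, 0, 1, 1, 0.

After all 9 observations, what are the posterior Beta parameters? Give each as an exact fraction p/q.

obs 1: x=0 → posterior Beta(8/5, 8)
obs 2: x=0 → posterior Beta(8/5, 9)
obs 3: x=1 → posterior Beta(13/5, 9)
obs 4: x=1 → posterior Beta(18/5, 9)
obs 5: x=1 → posterior Beta(23/5, 9)
obs 6: x=0 → posterior Beta(23/5, 10)
obs 7: x=1 → posterior Beta(28/5, 10)
obs 8: x=1 → posterior Beta(33/5, 10)
obs 9: x=0 → posterior Beta(33/5, 11)

alpha=33/5, beta=11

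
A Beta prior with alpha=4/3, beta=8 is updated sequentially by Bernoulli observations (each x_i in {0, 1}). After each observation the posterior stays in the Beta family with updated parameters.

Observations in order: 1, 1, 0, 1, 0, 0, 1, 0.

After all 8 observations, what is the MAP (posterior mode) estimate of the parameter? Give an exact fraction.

obs 1: x=1 → posterior Beta(7/3, 8)
obs 2: x=1 → posterior Beta(10/3, 8)
obs 3: x=0 → posterior Beta(10/3, 9)
obs 4: x=1 → posterior Beta(13/3, 9)
obs 5: x=0 → posterior Beta(13/3, 10)
obs 6: x=0 → posterior Beta(13/3, 11)
obs 7: x=1 → posterior Beta(16/3, 11)
obs 8: x=0 → posterior Beta(16/3, 12)

13/46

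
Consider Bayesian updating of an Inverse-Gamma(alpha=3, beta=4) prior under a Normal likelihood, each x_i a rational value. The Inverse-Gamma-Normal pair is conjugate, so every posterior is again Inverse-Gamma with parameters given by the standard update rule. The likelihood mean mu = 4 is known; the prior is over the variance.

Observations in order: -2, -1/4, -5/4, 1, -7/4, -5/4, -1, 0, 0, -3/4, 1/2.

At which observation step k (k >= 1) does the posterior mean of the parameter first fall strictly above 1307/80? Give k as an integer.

obs 1: x=-2 → posterior Inverse-Gamma(7/2, 22)
obs 2: x=-1/4 → posterior Inverse-Gamma(4, 993/32)
obs 3: x=-5/4 → posterior Inverse-Gamma(9/2, 717/16)
obs 4: x=1 → posterior Inverse-Gamma(5, 789/16)
obs 5: x=-7/4 → posterior Inverse-Gamma(11/2, 2107/32)
obs 6: x=-5/4 → posterior Inverse-Gamma(6, 637/8)
obs 7: x=-1 → posterior Inverse-Gamma(13/2, 737/8)
obs 8: x=0 → posterior Inverse-Gamma(7, 801/8)
obs 9: x=0 → posterior Inverse-Gamma(15/2, 865/8)
obs 10: x=-3/4 → posterior Inverse-Gamma(8, 3821/32)
obs 11: x=1/2 → posterior Inverse-Gamma(17/2, 4017/32)

k = 7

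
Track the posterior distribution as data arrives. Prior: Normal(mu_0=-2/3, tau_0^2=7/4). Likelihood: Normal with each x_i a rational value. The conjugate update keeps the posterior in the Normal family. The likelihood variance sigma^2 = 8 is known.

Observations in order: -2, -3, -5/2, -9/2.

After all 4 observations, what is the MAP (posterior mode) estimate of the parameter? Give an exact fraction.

-79/45

obs 1: x=-2 → posterior Normal(-106/117, 56/39)
obs 2: x=-3 → posterior Normal(-169/138, 28/23)
obs 3: x=-5/2 → posterior Normal(-443/318, 56/53)
obs 4: x=-9/2 → posterior Normal(-79/45, 14/15)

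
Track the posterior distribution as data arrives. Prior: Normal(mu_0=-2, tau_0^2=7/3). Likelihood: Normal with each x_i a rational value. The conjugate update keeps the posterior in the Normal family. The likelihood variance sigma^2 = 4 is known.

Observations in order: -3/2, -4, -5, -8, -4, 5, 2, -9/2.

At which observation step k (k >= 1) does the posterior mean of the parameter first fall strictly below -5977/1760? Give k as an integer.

obs 1: x=-3/2 → posterior Normal(-69/38, 28/19)
obs 2: x=-4 → posterior Normal(-125/52, 14/13)
obs 3: x=-5 → posterior Normal(-65/22, 28/33)
obs 4: x=-8 → posterior Normal(-307/80, 7/10)
obs 5: x=-4 → posterior Normal(-363/94, 28/47)
obs 6: x=5 → posterior Normal(-293/108, 14/27)
obs 7: x=2 → posterior Normal(-265/122, 28/61)
obs 8: x=-9/2 → posterior Normal(-41/17, 7/17)

k = 4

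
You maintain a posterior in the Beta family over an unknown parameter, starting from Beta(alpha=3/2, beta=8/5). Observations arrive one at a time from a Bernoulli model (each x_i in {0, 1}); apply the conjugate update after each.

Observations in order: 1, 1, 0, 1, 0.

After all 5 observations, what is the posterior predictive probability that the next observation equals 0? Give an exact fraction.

4/9

obs 1: x=1 → posterior Beta(5/2, 8/5)
obs 2: x=1 → posterior Beta(7/2, 8/5)
obs 3: x=0 → posterior Beta(7/2, 13/5)
obs 4: x=1 → posterior Beta(9/2, 13/5)
obs 5: x=0 → posterior Beta(9/2, 18/5)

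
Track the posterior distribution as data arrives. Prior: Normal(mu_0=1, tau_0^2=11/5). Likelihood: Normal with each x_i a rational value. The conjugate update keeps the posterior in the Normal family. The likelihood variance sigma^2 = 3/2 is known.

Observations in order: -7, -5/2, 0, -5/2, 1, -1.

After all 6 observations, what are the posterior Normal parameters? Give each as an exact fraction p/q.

mu_0=-83/49, tau_0^2=11/49

obs 1: x=-7 → posterior Normal(-139/37, 33/37)
obs 2: x=-5/2 → posterior Normal(-194/59, 33/59)
obs 3: x=0 → posterior Normal(-194/81, 11/27)
obs 4: x=-5/2 → posterior Normal(-249/103, 33/103)
obs 5: x=1 → posterior Normal(-227/125, 33/125)
obs 6: x=-1 → posterior Normal(-83/49, 11/49)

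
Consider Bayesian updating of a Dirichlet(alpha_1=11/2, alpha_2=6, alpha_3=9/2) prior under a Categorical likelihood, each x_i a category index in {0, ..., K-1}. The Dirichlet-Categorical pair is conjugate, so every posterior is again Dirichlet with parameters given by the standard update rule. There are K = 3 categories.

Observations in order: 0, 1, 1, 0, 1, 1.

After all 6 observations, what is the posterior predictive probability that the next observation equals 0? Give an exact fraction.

15/44

obs 1: x=0 → posterior Dirichlet(13/2, 6, 9/2)
obs 2: x=1 → posterior Dirichlet(13/2, 7, 9/2)
obs 3: x=1 → posterior Dirichlet(13/2, 8, 9/2)
obs 4: x=0 → posterior Dirichlet(15/2, 8, 9/2)
obs 5: x=1 → posterior Dirichlet(15/2, 9, 9/2)
obs 6: x=1 → posterior Dirichlet(15/2, 10, 9/2)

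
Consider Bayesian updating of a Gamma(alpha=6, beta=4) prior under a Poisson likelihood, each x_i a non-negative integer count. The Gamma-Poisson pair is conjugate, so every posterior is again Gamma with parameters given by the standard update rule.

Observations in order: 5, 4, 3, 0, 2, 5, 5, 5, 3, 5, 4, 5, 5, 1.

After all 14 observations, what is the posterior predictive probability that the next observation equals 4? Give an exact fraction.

3336991841620128028158090823864949209183817333426747091299266231400637420011520/19174465169354813231681320402781559275699092043658101294284851101507028402995161

obs 1: x=5 → posterior Gamma(11, 5)
obs 2: x=4 → posterior Gamma(15, 6)
obs 3: x=3 → posterior Gamma(18, 7)
obs 4: x=0 → posterior Gamma(18, 8)
obs 5: x=2 → posterior Gamma(20, 9)
obs 6: x=5 → posterior Gamma(25, 10)
obs 7: x=5 → posterior Gamma(30, 11)
obs 8: x=5 → posterior Gamma(35, 12)
obs 9: x=3 → posterior Gamma(38, 13)
obs 10: x=5 → posterior Gamma(43, 14)
obs 11: x=4 → posterior Gamma(47, 15)
obs 12: x=5 → posterior Gamma(52, 16)
obs 13: x=5 → posterior Gamma(57, 17)
obs 14: x=1 → posterior Gamma(58, 18)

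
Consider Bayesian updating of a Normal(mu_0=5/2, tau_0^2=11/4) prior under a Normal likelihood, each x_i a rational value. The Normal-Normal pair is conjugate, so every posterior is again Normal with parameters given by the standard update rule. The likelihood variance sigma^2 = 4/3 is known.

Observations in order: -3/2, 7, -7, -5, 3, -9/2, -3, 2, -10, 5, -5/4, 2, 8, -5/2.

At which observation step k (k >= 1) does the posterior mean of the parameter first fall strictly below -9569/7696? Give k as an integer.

k = 7

obs 1: x=-3/2 → posterior Normal(-19/98, 44/49)
obs 2: x=7 → posterior Normal(443/164, 22/41)
obs 3: x=-7 → posterior Normal(-19/230, 44/115)
obs 4: x=-5 → posterior Normal(-349/296, 11/37)
obs 5: x=3 → posterior Normal(-151/362, 44/181)
obs 6: x=-9/2 → posterior Normal(-112/107, 22/107)
obs 7: x=-3 → posterior Normal(-17/13, 44/247)
obs 8: x=2 → posterior Normal(-257/280, 11/70)
obs 9: x=-10 → posterior Normal(-587/313, 44/313)
obs 10: x=5 → posterior Normal(-211/173, 22/173)
obs 11: x=-5/4 → posterior Normal(-1853/1516, 44/379)
obs 12: x=2 → posterior Normal(-1589/1648, 11/103)
obs 13: x=8 → posterior Normal(-533/1780, 44/445)
obs 14: x=-5/2 → posterior Normal(-863/1912, 22/239)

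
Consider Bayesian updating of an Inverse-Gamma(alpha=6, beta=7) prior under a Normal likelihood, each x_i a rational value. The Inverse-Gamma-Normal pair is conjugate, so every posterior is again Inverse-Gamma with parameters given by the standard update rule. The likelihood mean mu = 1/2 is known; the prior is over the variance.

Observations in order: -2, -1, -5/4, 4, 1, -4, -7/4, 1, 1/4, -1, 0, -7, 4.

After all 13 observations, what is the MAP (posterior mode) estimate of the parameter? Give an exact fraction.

2155/432

obs 1: x=-2 → posterior Inverse-Gamma(13/2, 81/8)
obs 2: x=-1 → posterior Inverse-Gamma(7, 45/4)
obs 3: x=-5/4 → posterior Inverse-Gamma(15/2, 409/32)
obs 4: x=4 → posterior Inverse-Gamma(8, 605/32)
obs 5: x=1 → posterior Inverse-Gamma(17/2, 609/32)
obs 6: x=-4 → posterior Inverse-Gamma(9, 933/32)
obs 7: x=-7/4 → posterior Inverse-Gamma(19/2, 507/16)
obs 8: x=1 → posterior Inverse-Gamma(10, 509/16)
obs 9: x=1/4 → posterior Inverse-Gamma(21/2, 1019/32)
obs 10: x=-1 → posterior Inverse-Gamma(11, 1055/32)
obs 11: x=0 → posterior Inverse-Gamma(23/2, 1059/32)
obs 12: x=-7 → posterior Inverse-Gamma(12, 1959/32)
obs 13: x=4 → posterior Inverse-Gamma(25/2, 2155/32)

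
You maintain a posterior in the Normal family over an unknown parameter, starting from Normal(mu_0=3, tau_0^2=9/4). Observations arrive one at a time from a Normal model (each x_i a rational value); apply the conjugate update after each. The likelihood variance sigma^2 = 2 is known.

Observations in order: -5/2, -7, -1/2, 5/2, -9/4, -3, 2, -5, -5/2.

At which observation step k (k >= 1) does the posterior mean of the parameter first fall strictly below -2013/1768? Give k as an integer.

k = 2

obs 1: x=-5/2 → posterior Normal(3/34, 18/17)
obs 2: x=-7 → posterior Normal(-123/52, 9/13)
obs 3: x=-1/2 → posterior Normal(-66/35, 18/35)
obs 4: x=5/2 → posterior Normal(-87/88, 9/22)
obs 5: x=-9/4 → posterior Normal(-255/212, 18/53)
obs 6: x=-3 → posterior Normal(-363/248, 9/31)
obs 7: x=2 → posterior Normal(-291/284, 18/71)
obs 8: x=-5 → posterior Normal(-471/320, 9/40)
obs 9: x=-5/2 → posterior Normal(-561/356, 18/89)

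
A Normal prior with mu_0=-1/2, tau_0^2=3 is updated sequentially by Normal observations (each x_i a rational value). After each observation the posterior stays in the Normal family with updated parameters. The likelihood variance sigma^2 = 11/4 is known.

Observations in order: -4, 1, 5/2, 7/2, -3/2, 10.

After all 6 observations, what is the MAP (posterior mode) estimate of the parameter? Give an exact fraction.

obs 1: x=-4 → posterior Normal(-107/46, 33/23)
obs 2: x=1 → posterior Normal(-83/70, 33/35)
obs 3: x=5/2 → posterior Normal(-23/94, 33/47)
obs 4: x=7/2 → posterior Normal(61/118, 33/59)
obs 5: x=-3/2 → posterior Normal(25/142, 33/71)
obs 6: x=10 → posterior Normal(265/166, 33/83)

265/166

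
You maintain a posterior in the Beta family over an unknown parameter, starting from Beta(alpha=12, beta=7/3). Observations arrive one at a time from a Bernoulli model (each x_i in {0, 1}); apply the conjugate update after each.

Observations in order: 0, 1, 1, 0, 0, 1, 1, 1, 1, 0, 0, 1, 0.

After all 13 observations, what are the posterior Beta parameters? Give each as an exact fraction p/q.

alpha=19, beta=25/3

obs 1: x=0 → posterior Beta(12, 10/3)
obs 2: x=1 → posterior Beta(13, 10/3)
obs 3: x=1 → posterior Beta(14, 10/3)
obs 4: x=0 → posterior Beta(14, 13/3)
obs 5: x=0 → posterior Beta(14, 16/3)
obs 6: x=1 → posterior Beta(15, 16/3)
obs 7: x=1 → posterior Beta(16, 16/3)
obs 8: x=1 → posterior Beta(17, 16/3)
obs 9: x=1 → posterior Beta(18, 16/3)
obs 10: x=0 → posterior Beta(18, 19/3)
obs 11: x=0 → posterior Beta(18, 22/3)
obs 12: x=1 → posterior Beta(19, 22/3)
obs 13: x=0 → posterior Beta(19, 25/3)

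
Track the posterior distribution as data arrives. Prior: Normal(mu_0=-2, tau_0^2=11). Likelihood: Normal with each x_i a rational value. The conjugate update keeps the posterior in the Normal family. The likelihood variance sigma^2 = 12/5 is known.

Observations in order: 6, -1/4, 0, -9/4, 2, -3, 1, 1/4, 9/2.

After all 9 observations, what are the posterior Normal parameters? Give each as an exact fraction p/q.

obs 1: x=6 → posterior Normal(306/67, 132/67)
obs 2: x=-1/4 → posterior Normal(1169/488, 66/61)
obs 3: x=0 → posterior Normal(1169/708, 44/59)
obs 4: x=-9/4 → posterior Normal(337/464, 33/58)
obs 5: x=2 → posterior Normal(557/574, 132/287)
obs 6: x=-3 → posterior Normal(227/684, 22/57)
obs 7: x=1 → posterior Normal(337/794, 132/397)
obs 8: x=1/4 → posterior Normal(729/1808, 33/113)
obs 9: x=9/2 → posterior Normal(573/676, 44/169)

mu_0=573/676, tau_0^2=44/169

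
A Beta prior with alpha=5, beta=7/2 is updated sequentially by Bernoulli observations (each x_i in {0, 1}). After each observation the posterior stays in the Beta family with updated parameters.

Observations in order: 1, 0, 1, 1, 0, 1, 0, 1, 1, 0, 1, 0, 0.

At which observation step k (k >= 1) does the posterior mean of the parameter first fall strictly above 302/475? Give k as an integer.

k = 4

obs 1: x=1 → posterior Beta(6, 7/2)
obs 2: x=0 → posterior Beta(6, 9/2)
obs 3: x=1 → posterior Beta(7, 9/2)
obs 4: x=1 → posterior Beta(8, 9/2)
obs 5: x=0 → posterior Beta(8, 11/2)
obs 6: x=1 → posterior Beta(9, 11/2)
obs 7: x=0 → posterior Beta(9, 13/2)
obs 8: x=1 → posterior Beta(10, 13/2)
obs 9: x=1 → posterior Beta(11, 13/2)
obs 10: x=0 → posterior Beta(11, 15/2)
obs 11: x=1 → posterior Beta(12, 15/2)
obs 12: x=0 → posterior Beta(12, 17/2)
obs 13: x=0 → posterior Beta(12, 19/2)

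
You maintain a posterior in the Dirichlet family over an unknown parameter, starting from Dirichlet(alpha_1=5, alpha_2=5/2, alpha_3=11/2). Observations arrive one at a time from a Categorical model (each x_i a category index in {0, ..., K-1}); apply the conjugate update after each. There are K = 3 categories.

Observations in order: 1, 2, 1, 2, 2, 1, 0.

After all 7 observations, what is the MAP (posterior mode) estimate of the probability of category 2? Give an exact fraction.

obs 1: x=1 → posterior Dirichlet(5, 7/2, 11/2)
obs 2: x=2 → posterior Dirichlet(5, 7/2, 13/2)
obs 3: x=1 → posterior Dirichlet(5, 9/2, 13/2)
obs 4: x=2 → posterior Dirichlet(5, 9/2, 15/2)
obs 5: x=2 → posterior Dirichlet(5, 9/2, 17/2)
obs 6: x=1 → posterior Dirichlet(5, 11/2, 17/2)
obs 7: x=0 → posterior Dirichlet(6, 11/2, 17/2)

15/34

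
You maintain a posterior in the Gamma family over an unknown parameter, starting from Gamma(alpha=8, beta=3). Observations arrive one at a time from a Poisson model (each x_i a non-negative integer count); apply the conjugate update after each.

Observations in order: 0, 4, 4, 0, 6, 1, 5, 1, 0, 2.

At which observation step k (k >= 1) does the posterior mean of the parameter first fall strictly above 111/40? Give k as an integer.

obs 1: x=0 → posterior Gamma(8, 4)
obs 2: x=4 → posterior Gamma(12, 5)
obs 3: x=4 → posterior Gamma(16, 6)
obs 4: x=0 → posterior Gamma(16, 7)
obs 5: x=6 → posterior Gamma(22, 8)
obs 6: x=1 → posterior Gamma(23, 9)
obs 7: x=5 → posterior Gamma(28, 10)
obs 8: x=1 → posterior Gamma(29, 11)
obs 9: x=0 → posterior Gamma(29, 12)
obs 10: x=2 → posterior Gamma(31, 13)

k = 7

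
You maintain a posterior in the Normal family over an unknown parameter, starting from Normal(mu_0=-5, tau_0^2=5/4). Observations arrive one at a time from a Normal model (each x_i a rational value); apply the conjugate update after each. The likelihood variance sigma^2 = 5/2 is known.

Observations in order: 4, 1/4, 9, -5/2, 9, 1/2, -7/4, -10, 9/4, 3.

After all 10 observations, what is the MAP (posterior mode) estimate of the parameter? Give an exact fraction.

obs 1: x=4 → posterior Normal(-2, 5/6)
obs 2: x=1/4 → posterior Normal(-23/16, 5/8)
obs 3: x=9 → posterior Normal(13/20, 1/2)
obs 4: x=-5/2 → posterior Normal(1/8, 5/12)
obs 5: x=9 → posterior Normal(39/28, 5/14)
obs 6: x=1/2 → posterior Normal(41/32, 5/16)
obs 7: x=-7/4 → posterior Normal(17/18, 5/18)
obs 8: x=-10 → posterior Normal(-3/20, 1/4)
obs 9: x=9/4 → posterior Normal(3/44, 5/22)
obs 10: x=3 → posterior Normal(5/16, 5/24)

5/16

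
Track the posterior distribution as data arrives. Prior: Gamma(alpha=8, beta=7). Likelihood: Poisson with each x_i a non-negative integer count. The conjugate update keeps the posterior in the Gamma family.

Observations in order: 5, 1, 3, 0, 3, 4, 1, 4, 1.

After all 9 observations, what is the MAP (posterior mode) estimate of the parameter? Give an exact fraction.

obs 1: x=5 → posterior Gamma(13, 8)
obs 2: x=1 → posterior Gamma(14, 9)
obs 3: x=3 → posterior Gamma(17, 10)
obs 4: x=0 → posterior Gamma(17, 11)
obs 5: x=3 → posterior Gamma(20, 12)
obs 6: x=4 → posterior Gamma(24, 13)
obs 7: x=1 → posterior Gamma(25, 14)
obs 8: x=4 → posterior Gamma(29, 15)
obs 9: x=1 → posterior Gamma(30, 16)

29/16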